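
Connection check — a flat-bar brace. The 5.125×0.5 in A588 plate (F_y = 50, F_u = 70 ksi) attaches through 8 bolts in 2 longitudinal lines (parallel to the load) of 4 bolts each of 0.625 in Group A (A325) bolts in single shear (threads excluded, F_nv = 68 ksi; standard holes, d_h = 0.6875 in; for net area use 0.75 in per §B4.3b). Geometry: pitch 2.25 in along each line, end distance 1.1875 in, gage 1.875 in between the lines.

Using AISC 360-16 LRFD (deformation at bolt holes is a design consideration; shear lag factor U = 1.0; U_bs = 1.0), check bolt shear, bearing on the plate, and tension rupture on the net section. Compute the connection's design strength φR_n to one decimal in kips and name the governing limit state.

95.2 kips (net-section rupture governs)

Bolt shear: A_b = π(0.625)²/4 = 0.3068 in². φR_n = 0.75 × 68 × 0.3068 × 8 × 1 = 125.2 kips.
Bearing (0.5 in plate, F_u = 70 ksi): end bolts L_c = 1.1875 − 0.6875/2 = 0.84375, R_n = min(1.2×0.84375×0.5×70, 2.4×0.625×0.5×70) = 35.438 kips/bolt; interior L_c = 2.25 − 0.6875 = 1.5625, R_n = 52.5 kips/bolt. φR_n = 0.75 × (2×35.438 + 6×52.5) = 289.4 kips.
Tension rupture (net): A_n = (5.125 − 2×0.75)×0.5 = 1.8125 in² (U = 1.0, A_e = A_n). φR_n = 0.75 × 70 × 1.8125 = 95.2 kips.
Governing: min(125.2, 289.4, 95.2) = 95.2 kips → net-section rupture.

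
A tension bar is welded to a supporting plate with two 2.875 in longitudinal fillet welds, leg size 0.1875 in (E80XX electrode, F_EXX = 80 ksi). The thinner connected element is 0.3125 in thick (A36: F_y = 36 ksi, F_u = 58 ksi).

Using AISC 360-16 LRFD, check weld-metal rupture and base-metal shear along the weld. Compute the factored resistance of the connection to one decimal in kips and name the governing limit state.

27.4 kips (weld metal governs)

Weld metal: throat = 0.707×0.1875 = 0.13256 in, L = 2×2.875 = 5.75 in. φR_n = 0.75 × 0.6 × 80 × 0.13256 × 5.75 = 27.4 kips.
Base metal shear (0.3125 in plate): yield φR_n = 1.0×0.6×36×0.3125×5.75 = 38.8 kips; rupture φR_n = 0.75×0.6×58×0.3125×5.75 = 46.9 kips; take 38.8 kips (yield).
Governing: min(27.4, 38.8) = 27.4 kips → weld metal.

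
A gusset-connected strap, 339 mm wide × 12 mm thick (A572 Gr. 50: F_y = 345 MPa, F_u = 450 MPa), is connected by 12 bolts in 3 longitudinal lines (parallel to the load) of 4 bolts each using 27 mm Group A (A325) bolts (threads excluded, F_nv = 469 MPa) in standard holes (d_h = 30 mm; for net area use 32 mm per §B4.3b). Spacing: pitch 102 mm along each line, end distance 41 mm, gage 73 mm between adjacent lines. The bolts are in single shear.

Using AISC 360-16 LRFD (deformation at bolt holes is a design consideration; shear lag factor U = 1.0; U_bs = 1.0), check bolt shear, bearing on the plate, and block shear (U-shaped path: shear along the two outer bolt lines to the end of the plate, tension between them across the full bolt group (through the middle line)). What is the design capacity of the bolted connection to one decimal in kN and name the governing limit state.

Bolt shear: A_b = π(27)²/4 = 572.56 mm². φR_n = 0.75 × 469 × 572.56 × 12 × 1 = 2416.8 kN.
Bearing (12 mm plate, F_u = 450 MPa): end bolts L_c = 41 − 30/2 = 26, R_n = min(1.2×26×12×450, 2.4×27×12×450) = 168.48 kN/bolt; interior L_c = 102 − 30 = 72, R_n = 349.92 kN/bolt. φR_n = 0.75 × (3×168.48 + 9×349.92) = 2741.0 kN.
Block shear: shear path 2×[41+3×102] = 2×347 mm, A_gv = 8328, A_nv = 2×(347 − 3.5×32)×12 = 5640 mm²; tension across gage: (146 − 2×32)×12 = 984 mm². R_n = min(0.6×450×5640, 0.6×345×8328) + 1.0×450×984 = min(1522.8, 1723.9) + 442.8 = 1965.6 kN. φR_n = 0.75 × 1965.6 = 1474.2 kN.
Governing: min(2416.8, 2741.0, 1474.2) = 1474.2 kN → block shear.

1474.2 kN (block shear governs)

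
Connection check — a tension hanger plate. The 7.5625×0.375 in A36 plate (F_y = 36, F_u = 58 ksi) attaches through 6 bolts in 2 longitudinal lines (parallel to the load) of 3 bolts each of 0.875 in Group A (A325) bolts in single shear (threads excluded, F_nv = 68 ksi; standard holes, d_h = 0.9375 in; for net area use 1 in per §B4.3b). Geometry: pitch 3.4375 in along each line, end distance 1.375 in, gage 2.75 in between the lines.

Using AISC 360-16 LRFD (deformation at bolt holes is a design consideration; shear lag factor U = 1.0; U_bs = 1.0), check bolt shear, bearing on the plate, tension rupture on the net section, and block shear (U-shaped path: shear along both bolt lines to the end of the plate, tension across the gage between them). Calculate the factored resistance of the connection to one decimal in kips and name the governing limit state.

90.7 kips (net-section rupture governs)

Bolt shear: A_b = π(0.875)²/4 = 0.60132 in². φR_n = 0.75 × 68 × 0.60132 × 6 × 1 = 184.0 kips.
Bearing (0.375 in plate, F_u = 58 ksi): end bolts L_c = 1.375 − 0.9375/2 = 0.90625, R_n = min(1.2×0.90625×0.375×58, 2.4×0.875×0.375×58) = 23.653 kips/bolt; interior L_c = 3.4375 − 0.9375 = 2.5, R_n = 45.675 kips/bolt. φR_n = 0.75 × (2×23.653 + 4×45.675) = 172.5 kips.
Tension rupture (net): A_n = (7.5625 − 2×1)×0.375 = 2.0859 in² (U = 1.0, A_e = A_n). φR_n = 0.75 × 58 × 2.0859 = 90.7 kips.
Block shear: shear path 2×[1.375+2×3.4375] = 2×8.25 in, A_gv = 6.1875, A_nv = 2×(8.25 − 2.5×1)×0.375 = 4.3125 in²; tension across gage: (2.75 − 1×1)×0.375 = 0.65625 in². R_n = min(0.6×58×4.3125, 0.6×36×6.1875) + 1.0×58×0.65625 = min(150.08, 133.65) + 38.063 = 171.71 kips. φR_n = 0.75 × 171.71 = 128.8 kips.
Governing: min(184.0, 172.5, 90.7, 128.8) = 90.7 kips → net-section rupture.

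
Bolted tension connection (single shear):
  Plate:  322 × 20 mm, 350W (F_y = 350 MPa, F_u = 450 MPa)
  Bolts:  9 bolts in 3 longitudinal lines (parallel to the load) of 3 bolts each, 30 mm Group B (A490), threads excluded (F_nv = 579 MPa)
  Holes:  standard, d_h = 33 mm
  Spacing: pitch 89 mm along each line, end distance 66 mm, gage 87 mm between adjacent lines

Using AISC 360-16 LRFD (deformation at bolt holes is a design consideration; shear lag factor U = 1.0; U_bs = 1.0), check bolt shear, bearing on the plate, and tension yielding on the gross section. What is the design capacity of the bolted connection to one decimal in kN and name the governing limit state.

2028.6 kN (gross-section yield governs)

Bolt shear: A_b = π(30)²/4 = 706.86 mm². φR_n = 0.75 × 579 × 706.86 × 9 × 1 = 2762.6 kN.
Bearing (20 mm plate, F_u = 450 MPa): end bolts L_c = 66 − 33/2 = 49.5, R_n = min(1.2×49.5×20×450, 2.4×30×20×450) = 534.6 kN/bolt; interior L_c = 89 − 33 = 56, R_n = 604.8 kN/bolt. φR_n = 0.75 × (3×534.6 + 6×604.8) = 3924.5 kN.
Tension yield (gross): A_g = 322×20 = 6440 mm². φR_n = 0.90 × 350 × 6440 = 2028.6 kN.
Governing: min(2762.6, 3924.5, 2028.6) = 2028.6 kN → gross-section yield.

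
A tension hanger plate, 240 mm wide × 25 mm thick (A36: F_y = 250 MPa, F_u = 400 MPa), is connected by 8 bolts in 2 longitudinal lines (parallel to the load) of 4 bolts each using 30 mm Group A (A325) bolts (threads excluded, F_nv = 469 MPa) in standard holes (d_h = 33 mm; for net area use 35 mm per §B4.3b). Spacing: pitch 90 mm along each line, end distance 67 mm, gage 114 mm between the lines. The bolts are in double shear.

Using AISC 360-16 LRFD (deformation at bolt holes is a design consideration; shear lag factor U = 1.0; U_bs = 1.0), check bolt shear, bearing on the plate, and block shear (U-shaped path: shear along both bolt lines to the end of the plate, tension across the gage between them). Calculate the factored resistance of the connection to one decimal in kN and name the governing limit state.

2488.1 kN (block shear governs)

Bolt shear: A_b = π(30)²/4 = 706.86 mm². φR_n = 0.75 × 469 × 706.86 × 8 × 2 = 3978.2 kN.
Bearing (25 mm plate, F_u = 400 MPa): end bolts L_c = 67 − 33/2 = 50.5, R_n = min(1.2×50.5×25×400, 2.4×30×25×400) = 606 kN/bolt; interior L_c = 90 − 33 = 57, R_n = 684 kN/bolt. φR_n = 0.75 × (2×606 + 6×684) = 3987.0 kN.
Block shear: shear path 2×[67+3×90] = 2×337 mm, A_gv = 16850, A_nv = 2×(337 − 3.5×35)×25 = 10725 mm²; tension across gage: (114 − 1×35)×25 = 1975 mm². R_n = min(0.6×400×10725, 0.6×250×16850) + 1.0×400×1975 = min(2574, 2527.5) + 790 = 3317.5 kN. φR_n = 0.75 × 3317.5 = 2488.1 kN.
Governing: min(3978.2, 3987.0, 2488.1) = 2488.1 kN → block shear.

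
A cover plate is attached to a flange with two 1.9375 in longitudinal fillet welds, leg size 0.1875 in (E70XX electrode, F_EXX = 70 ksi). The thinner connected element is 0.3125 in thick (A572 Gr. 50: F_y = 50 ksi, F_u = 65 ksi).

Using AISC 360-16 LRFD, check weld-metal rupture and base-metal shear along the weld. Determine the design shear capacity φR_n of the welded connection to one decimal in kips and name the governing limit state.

Weld metal: throat = 0.707×0.1875 = 0.13256 in, L = 2×1.9375 = 3.875 in. φR_n = 0.75 × 0.6 × 70 × 0.13256 × 3.875 = 16.2 kips.
Base metal shear (0.3125 in plate): yield φR_n = 1.0×0.6×50×0.3125×3.875 = 36.3 kips; rupture φR_n = 0.75×0.6×65×0.3125×3.875 = 35.4 kips; take 35.4 kips (rupture).
Governing: min(16.2, 35.4) = 16.2 kips → weld metal.

16.2 kips (weld metal governs)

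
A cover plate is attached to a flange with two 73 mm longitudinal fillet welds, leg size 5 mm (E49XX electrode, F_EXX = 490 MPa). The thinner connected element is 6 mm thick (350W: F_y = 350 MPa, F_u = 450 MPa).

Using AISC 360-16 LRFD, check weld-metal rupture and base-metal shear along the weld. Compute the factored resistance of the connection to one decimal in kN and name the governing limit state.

113.8 kN (weld metal governs)

Weld metal: throat = 0.707×5 = 3.535 mm, L = 2×73 = 146 mm. φR_n = 0.75 × 0.6 × 490 × 3.535 × 146 = 113.8 kN.
Base metal shear (6 mm plate): yield φR_n = 1.0×0.6×350×6×146 = 184.0 kN; rupture φR_n = 0.75×0.6×450×6×146 = 177.4 kN; take 177.4 kN (rupture).
Governing: min(113.8, 177.4) = 113.8 kN → weld metal.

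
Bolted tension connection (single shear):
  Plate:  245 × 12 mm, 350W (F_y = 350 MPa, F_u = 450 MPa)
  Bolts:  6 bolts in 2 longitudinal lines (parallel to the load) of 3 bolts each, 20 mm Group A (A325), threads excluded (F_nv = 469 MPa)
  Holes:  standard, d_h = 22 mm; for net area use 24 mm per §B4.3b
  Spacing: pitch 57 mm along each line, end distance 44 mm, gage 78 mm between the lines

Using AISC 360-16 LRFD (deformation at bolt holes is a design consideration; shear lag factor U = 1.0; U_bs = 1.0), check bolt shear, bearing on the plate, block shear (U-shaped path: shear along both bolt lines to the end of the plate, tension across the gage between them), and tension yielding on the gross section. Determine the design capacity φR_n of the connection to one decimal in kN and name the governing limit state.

663.0 kN (bolt shear governs)

Bolt shear: A_b = π(20)²/4 = 314.16 mm². φR_n = 0.75 × 469 × 314.16 × 6 × 1 = 663.0 kN.
Bearing (12 mm plate, F_u = 450 MPa): end bolts L_c = 44 − 22/2 = 33, R_n = min(1.2×33×12×450, 2.4×20×12×450) = 213.84 kN/bolt; interior L_c = 57 − 22 = 35, R_n = 226.8 kN/bolt. φR_n = 0.75 × (2×213.84 + 4×226.8) = 1001.2 kN.
Block shear: shear path 2×[44+2×57] = 2×158 mm, A_gv = 3792, A_nv = 2×(158 − 2.5×24)×12 = 2352 mm²; tension across gage: (78 − 1×24)×12 = 648 mm². R_n = min(0.6×450×2352, 0.6×350×3792) + 1.0×450×648 = min(635.04, 796.32) + 291.6 = 926.64 kN. φR_n = 0.75 × 926.64 = 695.0 kN.
Tension yield (gross): A_g = 245×12 = 2940 mm². φR_n = 0.90 × 350 × 2940 = 926.1 kN.
Governing: min(663.0, 1001.2, 695.0, 926.1) = 663.0 kN → bolt shear.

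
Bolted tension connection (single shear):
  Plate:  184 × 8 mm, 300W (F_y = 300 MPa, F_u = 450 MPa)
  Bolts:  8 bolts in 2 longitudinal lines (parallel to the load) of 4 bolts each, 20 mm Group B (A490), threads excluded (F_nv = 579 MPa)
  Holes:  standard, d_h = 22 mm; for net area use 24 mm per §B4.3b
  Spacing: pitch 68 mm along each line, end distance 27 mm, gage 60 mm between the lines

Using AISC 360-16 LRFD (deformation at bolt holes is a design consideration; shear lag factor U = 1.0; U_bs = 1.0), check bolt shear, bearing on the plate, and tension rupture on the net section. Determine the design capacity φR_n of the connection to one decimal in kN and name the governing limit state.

367.2 kN (net-section rupture governs)

Bolt shear: A_b = π(20)²/4 = 314.16 mm². φR_n = 0.75 × 579 × 314.16 × 8 × 1 = 1091.4 kN.
Bearing (8 mm plate, F_u = 450 MPa): end bolts L_c = 27 − 22/2 = 16, R_n = min(1.2×16×8×450, 2.4×20×8×450) = 69.12 kN/bolt; interior L_c = 68 − 22 = 46, R_n = 172.8 kN/bolt. φR_n = 0.75 × (2×69.12 + 6×172.8) = 881.3 kN.
Tension rupture (net): A_n = (184 − 2×24)×8 = 1088 mm² (U = 1.0, A_e = A_n). φR_n = 0.75 × 450 × 1088 = 367.2 kN.
Governing: min(1091.4, 881.3, 367.2) = 367.2 kN → net-section rupture.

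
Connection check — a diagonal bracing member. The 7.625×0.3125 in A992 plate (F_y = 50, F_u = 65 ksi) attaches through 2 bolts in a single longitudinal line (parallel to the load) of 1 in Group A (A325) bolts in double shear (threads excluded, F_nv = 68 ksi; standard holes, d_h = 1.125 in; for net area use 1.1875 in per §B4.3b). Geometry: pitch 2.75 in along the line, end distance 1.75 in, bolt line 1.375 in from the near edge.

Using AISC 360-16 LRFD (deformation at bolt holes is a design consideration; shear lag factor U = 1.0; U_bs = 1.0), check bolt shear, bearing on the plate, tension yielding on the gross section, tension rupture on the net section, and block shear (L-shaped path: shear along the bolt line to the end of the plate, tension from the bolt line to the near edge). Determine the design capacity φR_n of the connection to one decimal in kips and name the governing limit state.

36.8 kips (block shear governs)

Bolt shear: A_b = π(1)²/4 = 0.7854 in². φR_n = 0.75 × 68 × 0.7854 × 2 × 2 = 160.2 kips.
Bearing (0.3125 in plate, F_u = 65 ksi): end bolts L_c = 1.75 − 1.125/2 = 1.1875, R_n = min(1.2×1.1875×0.3125×65, 2.4×1×0.3125×65) = 28.945 kips/bolt; interior L_c = 2.75 − 1.125 = 1.625, R_n = 39.609 kips/bolt. φR_n = 0.75 × (1×28.945 + 1×39.609) = 51.4 kips.
Tension yield (gross): A_g = 7.625×0.3125 = 2.3828 in². φR_n = 0.90 × 50 × 2.3828 = 107.2 kips.
Tension rupture (net): A_n = (7.625 − 1×1.1875)×0.3125 = 2.0117 in² (U = 1.0, A_e = A_n). φR_n = 0.75 × 65 × 2.0117 = 98.1 kips.
Block shear: shear path 1×[1.75+1×2.75] = 1×4.5 in, A_gv = 1.4063, A_nv = 1×(4.5 − 1.5×1.1875)×0.3125 = 0.84961 in²; tension to near edge: (1.375 − 0.5×1.1875)×0.3125 = 0.24414 in². R_n = min(0.6×65×0.84961, 0.6×50×1.4063) + 1.0×65×0.24414 = min(33.135, 42.189) + 15.869 = 49.004 kips. φR_n = 0.75 × 49.004 = 36.8 kips.
Governing: min(160.2, 51.4, 107.2, 98.1, 36.8) = 36.8 kips → block shear.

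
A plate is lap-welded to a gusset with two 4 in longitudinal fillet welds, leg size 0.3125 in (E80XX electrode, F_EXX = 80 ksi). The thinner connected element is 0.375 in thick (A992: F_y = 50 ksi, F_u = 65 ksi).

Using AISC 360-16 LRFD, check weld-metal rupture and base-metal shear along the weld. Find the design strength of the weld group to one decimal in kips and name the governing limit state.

Weld metal: throat = 0.707×0.3125 = 0.22094 in, L = 2×4 = 8 in. φR_n = 0.75 × 0.6 × 80 × 0.22094 × 8 = 63.6 kips.
Base metal shear (0.375 in plate): yield φR_n = 1.0×0.6×50×0.375×8 = 90.0 kips; rupture φR_n = 0.75×0.6×65×0.375×8 = 87.8 kips; take 87.8 kips (rupture).
Governing: min(63.6, 87.8) = 63.6 kips → weld metal.

63.6 kips (weld metal governs)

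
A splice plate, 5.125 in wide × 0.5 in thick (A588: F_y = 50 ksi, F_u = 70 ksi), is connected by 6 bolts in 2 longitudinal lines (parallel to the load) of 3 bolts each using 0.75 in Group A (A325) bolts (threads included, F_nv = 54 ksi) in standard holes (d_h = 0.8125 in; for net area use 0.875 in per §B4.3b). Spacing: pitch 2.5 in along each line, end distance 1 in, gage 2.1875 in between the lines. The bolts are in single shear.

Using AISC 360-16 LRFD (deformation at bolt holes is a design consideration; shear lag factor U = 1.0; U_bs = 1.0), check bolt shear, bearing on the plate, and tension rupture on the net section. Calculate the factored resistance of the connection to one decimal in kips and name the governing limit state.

88.6 kips (net-section rupture governs)

Bolt shear: A_b = π(0.75)²/4 = 0.44179 in². φR_n = 0.75 × 54 × 0.44179 × 6 × 1 = 107.4 kips.
Bearing (0.5 in plate, F_u = 70 ksi): end bolts L_c = 1 − 0.8125/2 = 0.59375, R_n = min(1.2×0.59375×0.5×70, 2.4×0.75×0.5×70) = 24.938 kips/bolt; interior L_c = 2.5 − 0.8125 = 1.6875, R_n = 63 kips/bolt. φR_n = 0.75 × (2×24.938 + 4×63) = 226.4 kips.
Tension rupture (net): A_n = (5.125 − 2×0.875)×0.5 = 1.6875 in² (U = 1.0, A_e = A_n). φR_n = 0.75 × 70 × 1.6875 = 88.6 kips.
Governing: min(107.4, 226.4, 88.6) = 88.6 kips → net-section rupture.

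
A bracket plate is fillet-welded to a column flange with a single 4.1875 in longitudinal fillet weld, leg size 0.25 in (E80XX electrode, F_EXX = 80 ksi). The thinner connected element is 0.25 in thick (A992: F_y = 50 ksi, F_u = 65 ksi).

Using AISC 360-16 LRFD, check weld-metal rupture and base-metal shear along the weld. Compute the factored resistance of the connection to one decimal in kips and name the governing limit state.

26.6 kips (weld metal governs)

Weld metal: throat = 0.707×0.25 = 0.17675 in, L = 4.1875 in. φR_n = 0.75 × 0.6 × 80 × 0.17675 × 4.1875 = 26.6 kips.
Base metal shear (0.25 in plate): yield φR_n = 1.0×0.6×50×0.25×4.1875 = 31.4 kips; rupture φR_n = 0.75×0.6×65×0.25×4.1875 = 30.6 kips; take 30.6 kips (rupture).
Governing: min(26.6, 30.6) = 26.6 kips → weld metal.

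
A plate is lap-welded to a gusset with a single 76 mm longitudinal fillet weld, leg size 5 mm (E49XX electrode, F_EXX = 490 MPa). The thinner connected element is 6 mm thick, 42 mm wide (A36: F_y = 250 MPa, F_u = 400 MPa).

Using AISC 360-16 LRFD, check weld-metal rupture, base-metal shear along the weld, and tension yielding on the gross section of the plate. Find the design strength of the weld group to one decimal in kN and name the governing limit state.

Weld metal: throat = 0.707×5 = 3.535 mm, L = 76 mm. φR_n = 0.75 × 0.6 × 490 × 3.535 × 76 = 59.2 kN.
Base metal shear (6 mm plate): yield φR_n = 1.0×0.6×250×6×76 = 68.4 kN; rupture φR_n = 0.75×0.6×400×6×76 = 82.1 kN; take 68.4 kN (yield).
Tension yield (gross): A_g = 42×6 = 252 mm². φR_n = 0.90 × 250 × 252 = 56.7 kN.
Governing: min(59.2, 68.4, 56.7) = 56.7 kN → gross-section yield.

56.7 kN (gross-section yield governs)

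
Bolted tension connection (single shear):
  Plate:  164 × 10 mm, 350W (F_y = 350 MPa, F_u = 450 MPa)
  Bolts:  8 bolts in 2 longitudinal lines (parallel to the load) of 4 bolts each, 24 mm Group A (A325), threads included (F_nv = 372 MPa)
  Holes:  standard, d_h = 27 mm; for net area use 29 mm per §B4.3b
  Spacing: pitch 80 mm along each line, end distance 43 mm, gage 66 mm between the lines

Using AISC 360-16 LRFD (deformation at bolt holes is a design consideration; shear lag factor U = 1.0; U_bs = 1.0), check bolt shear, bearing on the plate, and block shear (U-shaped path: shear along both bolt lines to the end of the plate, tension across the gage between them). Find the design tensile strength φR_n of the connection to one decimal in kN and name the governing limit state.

860.0 kN (block shear governs)

Bolt shear: A_b = π(24)²/4 = 452.39 mm². φR_n = 0.75 × 372 × 452.39 × 8 × 1 = 1009.7 kN.
Bearing (10 mm plate, F_u = 450 MPa): end bolts L_c = 43 − 27/2 = 29.5, R_n = min(1.2×29.5×10×450, 2.4×24×10×450) = 159.3 kN/bolt; interior L_c = 80 − 27 = 53, R_n = 259.2 kN/bolt. φR_n = 0.75 × (2×159.3 + 6×259.2) = 1405.4 kN.
Block shear: shear path 2×[43+3×80] = 2×283 mm, A_gv = 5660, A_nv = 2×(283 − 3.5×29)×10 = 3630 mm²; tension across gage: (66 − 1×29)×10 = 370 mm². R_n = min(0.6×450×3630, 0.6×350×5660) + 1.0×450×370 = min(980.1, 1188.6) + 166.5 = 1146.6 kN. φR_n = 0.75 × 1146.6 = 860.0 kN.
Governing: min(1009.7, 1405.4, 860.0) = 860.0 kN → block shear.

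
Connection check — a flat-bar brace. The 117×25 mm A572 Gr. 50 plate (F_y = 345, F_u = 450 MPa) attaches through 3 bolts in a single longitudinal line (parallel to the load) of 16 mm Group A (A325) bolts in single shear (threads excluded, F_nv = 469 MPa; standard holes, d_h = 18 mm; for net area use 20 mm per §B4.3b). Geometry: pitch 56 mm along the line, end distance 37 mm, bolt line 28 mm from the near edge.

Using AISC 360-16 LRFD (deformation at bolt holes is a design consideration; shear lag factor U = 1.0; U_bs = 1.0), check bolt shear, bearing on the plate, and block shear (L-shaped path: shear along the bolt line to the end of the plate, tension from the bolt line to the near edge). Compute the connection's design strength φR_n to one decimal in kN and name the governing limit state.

212.2 kN (bolt shear governs)

Bolt shear: A_b = π(16)²/4 = 201.06 mm². φR_n = 0.75 × 469 × 201.06 × 3 × 1 = 212.2 kN.
Bearing (25 mm plate, F_u = 450 MPa): end bolts L_c = 37 − 18/2 = 28, R_n = min(1.2×28×25×450, 2.4×16×25×450) = 378 kN/bolt; interior L_c = 56 − 18 = 38, R_n = 432 kN/bolt. φR_n = 0.75 × (1×378 + 2×432) = 931.5 kN.
Block shear: shear path 1×[37+2×56] = 1×149 mm, A_gv = 3725, A_nv = 1×(149 − 2.5×20)×25 = 2475 mm²; tension to near edge: (28 − 0.5×20)×25 = 450 mm². R_n = min(0.6×450×2475, 0.6×345×3725) + 1.0×450×450 = min(668.25, 771.08) + 202.5 = 870.75 kN. φR_n = 0.75 × 870.75 = 653.1 kN.
Governing: min(212.2, 931.5, 653.1) = 212.2 kN → bolt shear.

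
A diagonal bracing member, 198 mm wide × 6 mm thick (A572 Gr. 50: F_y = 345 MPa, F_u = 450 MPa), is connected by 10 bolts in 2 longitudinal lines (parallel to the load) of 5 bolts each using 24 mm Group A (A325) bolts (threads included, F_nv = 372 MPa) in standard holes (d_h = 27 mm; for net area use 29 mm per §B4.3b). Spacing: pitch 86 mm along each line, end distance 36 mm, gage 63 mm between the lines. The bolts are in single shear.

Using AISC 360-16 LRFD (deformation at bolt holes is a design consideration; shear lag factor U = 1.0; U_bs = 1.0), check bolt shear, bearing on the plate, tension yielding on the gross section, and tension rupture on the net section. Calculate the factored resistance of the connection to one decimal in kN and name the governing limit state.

Bolt shear: A_b = π(24)²/4 = 452.39 mm². φR_n = 0.75 × 372 × 452.39 × 10 × 1 = 1262.2 kN.
Bearing (6 mm plate, F_u = 450 MPa): end bolts L_c = 36 − 27/2 = 22.5, R_n = min(1.2×22.5×6×450, 2.4×24×6×450) = 72.9 kN/bolt; interior L_c = 86 − 27 = 59, R_n = 155.52 kN/bolt. φR_n = 0.75 × (2×72.9 + 8×155.52) = 1042.5 kN.
Tension yield (gross): A_g = 198×6 = 1188 mm². φR_n = 0.90 × 345 × 1188 = 368.9 kN.
Tension rupture (net): A_n = (198 − 2×29)×6 = 840 mm² (U = 1.0, A_e = A_n). φR_n = 0.75 × 450 × 840 = 283.5 kN.
Governing: min(1262.2, 1042.5, 368.9, 283.5) = 283.5 kN → net-section rupture.

283.5 kN (net-section rupture governs)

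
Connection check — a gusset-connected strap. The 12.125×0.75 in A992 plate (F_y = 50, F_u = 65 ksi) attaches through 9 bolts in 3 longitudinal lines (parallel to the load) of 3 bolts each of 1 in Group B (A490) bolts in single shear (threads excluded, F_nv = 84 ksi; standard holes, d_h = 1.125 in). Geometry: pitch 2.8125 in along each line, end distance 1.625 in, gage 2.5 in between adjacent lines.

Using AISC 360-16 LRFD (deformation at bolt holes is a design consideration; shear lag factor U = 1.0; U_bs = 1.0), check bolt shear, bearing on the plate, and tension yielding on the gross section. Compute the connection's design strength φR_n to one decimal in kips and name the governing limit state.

409.2 kips (gross-section yield governs)

Bolt shear: A_b = π(1)²/4 = 0.7854 in². φR_n = 0.75 × 84 × 0.7854 × 9 × 1 = 445.3 kips.
Bearing (0.75 in plate, F_u = 65 ksi): end bolts L_c = 1.625 − 1.125/2 = 1.0625, R_n = min(1.2×1.0625×0.75×65, 2.4×1×0.75×65) = 62.156 kips/bolt; interior L_c = 2.8125 − 1.125 = 1.6875, R_n = 98.719 kips/bolt. φR_n = 0.75 × (3×62.156 + 6×98.719) = 584.1 kips.
Tension yield (gross): A_g = 12.125×0.75 = 9.0938 in². φR_n = 0.90 × 50 × 9.0938 = 409.2 kips.
Governing: min(445.3, 584.1, 409.2) = 409.2 kips → gross-section yield.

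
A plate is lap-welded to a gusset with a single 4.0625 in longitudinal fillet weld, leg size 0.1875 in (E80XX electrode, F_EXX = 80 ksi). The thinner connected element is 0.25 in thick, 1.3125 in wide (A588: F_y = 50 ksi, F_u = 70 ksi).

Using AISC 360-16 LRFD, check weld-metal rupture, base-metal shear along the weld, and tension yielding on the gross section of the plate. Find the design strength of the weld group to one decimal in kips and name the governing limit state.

Weld metal: throat = 0.707×0.1875 = 0.13256 in, L = 4.0625 in. φR_n = 0.75 × 0.6 × 80 × 0.13256 × 4.0625 = 19.4 kips.
Base metal shear (0.25 in plate): yield φR_n = 1.0×0.6×50×0.25×4.0625 = 30.5 kips; rupture φR_n = 0.75×0.6×70×0.25×4.0625 = 32.0 kips; take 30.5 kips (yield).
Tension yield (gross): A_g = 1.3125×0.25 = 0.32813 in². φR_n = 0.90 × 50 × 0.32813 = 14.8 kips.
Governing: min(19.4, 30.5, 14.8) = 14.8 kips → gross-section yield.

14.8 kips (gross-section yield governs)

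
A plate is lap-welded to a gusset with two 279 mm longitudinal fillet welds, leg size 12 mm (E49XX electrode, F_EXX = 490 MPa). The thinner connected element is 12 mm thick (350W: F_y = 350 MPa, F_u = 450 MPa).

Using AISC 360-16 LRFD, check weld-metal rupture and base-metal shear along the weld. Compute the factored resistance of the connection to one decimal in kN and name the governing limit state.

Weld metal: throat = 0.707×12 = 8.484 mm, L = 2×279 = 558 mm. φR_n = 0.75 × 0.6 × 490 × 8.484 × 558 = 1043.9 kN.
Base metal shear (12 mm plate): yield φR_n = 1.0×0.6×350×12×558 = 1406.2 kN; rupture φR_n = 0.75×0.6×450×12×558 = 1355.9 kN; take 1355.9 kN (rupture).
Governing: min(1043.9, 1355.9) = 1043.9 kN → weld metal.

1043.9 kN (weld metal governs)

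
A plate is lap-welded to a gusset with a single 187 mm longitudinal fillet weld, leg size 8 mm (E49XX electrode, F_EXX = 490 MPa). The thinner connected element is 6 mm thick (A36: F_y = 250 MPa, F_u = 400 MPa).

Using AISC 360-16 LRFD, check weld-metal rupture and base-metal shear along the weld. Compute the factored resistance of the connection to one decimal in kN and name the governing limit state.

Weld metal: throat = 0.707×8 = 5.656 mm, L = 187 mm. φR_n = 0.75 × 0.6 × 490 × 5.656 × 187 = 233.2 kN.
Base metal shear (6 mm plate): yield φR_n = 1.0×0.6×250×6×187 = 168.3 kN; rupture φR_n = 0.75×0.6×400×6×187 = 202.0 kN; take 168.3 kN (yield).
Governing: min(233.2, 168.3) = 168.3 kN → base-metal shear.

168.3 kN (base-metal shear governs)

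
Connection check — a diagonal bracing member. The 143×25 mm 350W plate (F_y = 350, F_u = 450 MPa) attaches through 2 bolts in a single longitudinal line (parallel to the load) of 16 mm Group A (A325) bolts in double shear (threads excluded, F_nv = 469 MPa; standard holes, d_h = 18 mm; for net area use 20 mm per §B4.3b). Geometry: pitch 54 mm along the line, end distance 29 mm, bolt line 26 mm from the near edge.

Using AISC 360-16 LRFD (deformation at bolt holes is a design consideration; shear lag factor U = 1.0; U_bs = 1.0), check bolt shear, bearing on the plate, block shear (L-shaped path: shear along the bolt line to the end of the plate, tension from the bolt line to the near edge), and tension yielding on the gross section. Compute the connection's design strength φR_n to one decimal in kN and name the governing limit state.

282.9 kN (bolt shear governs)

Bolt shear: A_b = π(16)²/4 = 201.06 mm². φR_n = 0.75 × 469 × 201.06 × 2 × 2 = 282.9 kN.
Bearing (25 mm plate, F_u = 450 MPa): end bolts L_c = 29 − 18/2 = 20, R_n = min(1.2×20×25×450, 2.4×16×25×450) = 270 kN/bolt; interior L_c = 54 − 18 = 36, R_n = 432 kN/bolt. φR_n = 0.75 × (1×270 + 1×432) = 526.5 kN.
Block shear: shear path 1×[29+1×54] = 1×83 mm, A_gv = 2075, A_nv = 1×(83 − 1.5×20)×25 = 1325 mm²; tension to near edge: (26 − 0.5×20)×25 = 400 mm². R_n = min(0.6×450×1325, 0.6×350×2075) + 1.0×450×400 = min(357.75, 435.75) + 180 = 537.75 kN. φR_n = 0.75 × 537.75 = 403.3 kN.
Tension yield (gross): A_g = 143×25 = 3575 mm². φR_n = 0.90 × 350 × 3575 = 1126.1 kN.
Governing: min(282.9, 526.5, 403.3, 1126.1) = 282.9 kN → bolt shear.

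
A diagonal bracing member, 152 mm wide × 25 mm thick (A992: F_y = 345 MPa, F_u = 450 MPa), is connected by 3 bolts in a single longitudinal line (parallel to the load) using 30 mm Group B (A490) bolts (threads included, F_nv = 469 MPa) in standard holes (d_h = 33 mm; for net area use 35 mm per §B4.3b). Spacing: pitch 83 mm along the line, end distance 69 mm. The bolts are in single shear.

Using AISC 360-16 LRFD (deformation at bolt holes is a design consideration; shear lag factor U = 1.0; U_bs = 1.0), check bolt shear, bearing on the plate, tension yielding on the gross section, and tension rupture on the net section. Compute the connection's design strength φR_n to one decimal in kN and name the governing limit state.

745.9 kN (bolt shear governs)

Bolt shear: A_b = π(30)²/4 = 706.86 mm². φR_n = 0.75 × 469 × 706.86 × 3 × 1 = 745.9 kN.
Bearing (25 mm plate, F_u = 450 MPa): end bolts L_c = 69 − 33/2 = 52.5, R_n = min(1.2×52.5×25×450, 2.4×30×25×450) = 708.75 kN/bolt; interior L_c = 83 − 33 = 50, R_n = 675 kN/bolt. φR_n = 0.75 × (1×708.75 + 2×675) = 1544.1 kN.
Tension yield (gross): A_g = 152×25 = 3800 mm². φR_n = 0.90 × 345 × 3800 = 1179.9 kN.
Tension rupture (net): A_n = (152 − 1×35)×25 = 2925 mm² (U = 1.0, A_e = A_n). φR_n = 0.75 × 450 × 2925 = 987.2 kN.
Governing: min(745.9, 1544.1, 1179.9, 987.2) = 745.9 kN → bolt shear.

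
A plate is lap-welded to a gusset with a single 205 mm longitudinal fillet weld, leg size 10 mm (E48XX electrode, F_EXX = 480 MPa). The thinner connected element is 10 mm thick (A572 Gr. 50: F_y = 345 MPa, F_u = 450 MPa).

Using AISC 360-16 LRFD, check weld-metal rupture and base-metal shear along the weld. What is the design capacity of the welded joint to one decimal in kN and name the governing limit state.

Weld metal: throat = 0.707×10 = 7.07 mm, L = 205 mm. φR_n = 0.75 × 0.6 × 480 × 7.07 × 205 = 313.1 kN.
Base metal shear (10 mm plate): yield φR_n = 1.0×0.6×345×10×205 = 424.4 kN; rupture φR_n = 0.75×0.6×450×10×205 = 415.1 kN; take 415.1 kN (rupture).
Governing: min(313.1, 415.1) = 313.1 kN → weld metal.

313.1 kN (weld metal governs)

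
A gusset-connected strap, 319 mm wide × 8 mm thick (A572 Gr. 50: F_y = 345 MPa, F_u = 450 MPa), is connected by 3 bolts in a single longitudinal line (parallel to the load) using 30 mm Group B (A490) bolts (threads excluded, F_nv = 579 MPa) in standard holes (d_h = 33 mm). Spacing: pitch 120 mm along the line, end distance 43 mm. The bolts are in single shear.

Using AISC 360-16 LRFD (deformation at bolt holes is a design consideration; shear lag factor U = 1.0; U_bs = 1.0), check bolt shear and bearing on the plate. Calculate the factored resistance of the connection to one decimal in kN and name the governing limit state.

474.7 kN (bearing governs)

Bolt shear: A_b = π(30)²/4 = 706.86 mm². φR_n = 0.75 × 579 × 706.86 × 3 × 1 = 920.9 kN.
Bearing (8 mm plate, F_u = 450 MPa): end bolts L_c = 43 − 33/2 = 26.5, R_n = min(1.2×26.5×8×450, 2.4×30×8×450) = 114.48 kN/bolt; interior L_c = 120 − 33 = 87, R_n = 259.2 kN/bolt. φR_n = 0.75 × (1×114.48 + 2×259.2) = 474.7 kN.
Governing: min(920.9, 474.7) = 474.7 kN → bearing.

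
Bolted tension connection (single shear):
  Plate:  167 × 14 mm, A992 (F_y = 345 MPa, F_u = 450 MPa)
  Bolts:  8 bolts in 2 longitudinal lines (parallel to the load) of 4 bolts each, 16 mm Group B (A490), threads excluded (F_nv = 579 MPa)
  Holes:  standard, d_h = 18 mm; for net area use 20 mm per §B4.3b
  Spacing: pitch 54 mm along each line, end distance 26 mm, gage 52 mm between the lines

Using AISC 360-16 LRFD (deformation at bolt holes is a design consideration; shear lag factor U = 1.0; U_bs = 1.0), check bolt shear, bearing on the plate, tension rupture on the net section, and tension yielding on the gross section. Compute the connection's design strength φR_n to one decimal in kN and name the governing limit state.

Bolt shear: A_b = π(16)²/4 = 201.06 mm². φR_n = 0.75 × 579 × 201.06 × 8 × 1 = 698.5 kN.
Bearing (14 mm plate, F_u = 450 MPa): end bolts L_c = 26 − 18/2 = 17, R_n = min(1.2×17×14×450, 2.4×16×14×450) = 128.52 kN/bolt; interior L_c = 54 − 18 = 36, R_n = 241.92 kN/bolt. φR_n = 0.75 × (2×128.52 + 6×241.92) = 1281.4 kN.
Tension rupture (net): A_n = (167 − 2×20)×14 = 1778 mm² (U = 1.0, A_e = A_n). φR_n = 0.75 × 450 × 1778 = 600.1 kN.
Tension yield (gross): A_g = 167×14 = 2338 mm². φR_n = 0.90 × 345 × 2338 = 725.9 kN.
Governing: min(698.5, 1281.4, 600.1, 725.9) = 600.1 kN → net-section rupture.

600.1 kN (net-section rupture governs)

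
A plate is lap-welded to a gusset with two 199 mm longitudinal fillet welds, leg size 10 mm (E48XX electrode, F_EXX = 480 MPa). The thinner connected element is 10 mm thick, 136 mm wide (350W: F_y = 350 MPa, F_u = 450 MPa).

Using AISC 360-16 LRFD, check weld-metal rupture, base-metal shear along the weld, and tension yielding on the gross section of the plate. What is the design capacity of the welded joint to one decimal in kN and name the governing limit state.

Weld metal: throat = 0.707×10 = 7.07 mm, L = 2×199 = 398 mm. φR_n = 0.75 × 0.6 × 480 × 7.07 × 398 = 607.8 kN.
Base metal shear (10 mm plate): yield φR_n = 1.0×0.6×350×10×398 = 835.8 kN; rupture φR_n = 0.75×0.6×450×10×398 = 806.0 kN; take 806.0 kN (rupture).
Tension yield (gross): A_g = 136×10 = 1360 mm². φR_n = 0.90 × 350 × 1360 = 428.4 kN.
Governing: min(607.8, 806.0, 428.4) = 428.4 kN → gross-section yield.

428.4 kN (gross-section yield governs)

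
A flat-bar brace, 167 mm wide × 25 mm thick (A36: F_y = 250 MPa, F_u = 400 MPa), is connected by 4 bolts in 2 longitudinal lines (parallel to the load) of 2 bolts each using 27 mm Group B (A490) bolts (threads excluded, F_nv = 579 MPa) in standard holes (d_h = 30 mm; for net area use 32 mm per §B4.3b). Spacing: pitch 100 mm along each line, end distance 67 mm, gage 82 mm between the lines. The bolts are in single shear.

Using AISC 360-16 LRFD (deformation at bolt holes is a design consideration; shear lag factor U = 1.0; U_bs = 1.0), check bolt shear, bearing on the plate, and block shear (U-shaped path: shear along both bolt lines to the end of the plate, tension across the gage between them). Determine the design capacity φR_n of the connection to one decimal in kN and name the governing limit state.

994.5 kN (bolt shear governs)

Bolt shear: A_b = π(27)²/4 = 572.56 mm². φR_n = 0.75 × 579 × 572.56 × 4 × 1 = 994.5 kN.
Bearing (25 mm plate, F_u = 400 MPa): end bolts L_c = 67 − 30/2 = 52, R_n = min(1.2×52×25×400, 2.4×27×25×400) = 624 kN/bolt; interior L_c = 100 − 30 = 70, R_n = 648 kN/bolt. φR_n = 0.75 × (2×624 + 2×648) = 1908.0 kN.
Block shear: shear path 2×[67+1×100] = 2×167 mm, A_gv = 8350, A_nv = 2×(167 − 1.5×32)×25 = 5950 mm²; tension across gage: (82 − 1×32)×25 = 1250 mm². R_n = min(0.6×400×5950, 0.6×250×8350) + 1.0×400×1250 = min(1428, 1252.5) + 500 = 1752.5 kN. φR_n = 0.75 × 1752.5 = 1314.4 kN.
Governing: min(994.5, 1908.0, 1314.4) = 994.5 kN → bolt shear.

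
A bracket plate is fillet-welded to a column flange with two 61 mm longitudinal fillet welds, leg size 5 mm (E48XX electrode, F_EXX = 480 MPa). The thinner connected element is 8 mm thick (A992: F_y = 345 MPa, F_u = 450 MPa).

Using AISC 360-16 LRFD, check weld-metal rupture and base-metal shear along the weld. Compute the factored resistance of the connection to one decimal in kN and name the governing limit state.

Weld metal: throat = 0.707×5 = 3.535 mm, L = 2×61 = 122 mm. φR_n = 0.75 × 0.6 × 480 × 3.535 × 122 = 93.2 kN.
Base metal shear (8 mm plate): yield φR_n = 1.0×0.6×345×8×122 = 202.0 kN; rupture φR_n = 0.75×0.6×450×8×122 = 197.6 kN; take 197.6 kN (rupture).
Governing: min(93.2, 197.6) = 93.2 kN → weld metal.

93.2 kN (weld metal governs)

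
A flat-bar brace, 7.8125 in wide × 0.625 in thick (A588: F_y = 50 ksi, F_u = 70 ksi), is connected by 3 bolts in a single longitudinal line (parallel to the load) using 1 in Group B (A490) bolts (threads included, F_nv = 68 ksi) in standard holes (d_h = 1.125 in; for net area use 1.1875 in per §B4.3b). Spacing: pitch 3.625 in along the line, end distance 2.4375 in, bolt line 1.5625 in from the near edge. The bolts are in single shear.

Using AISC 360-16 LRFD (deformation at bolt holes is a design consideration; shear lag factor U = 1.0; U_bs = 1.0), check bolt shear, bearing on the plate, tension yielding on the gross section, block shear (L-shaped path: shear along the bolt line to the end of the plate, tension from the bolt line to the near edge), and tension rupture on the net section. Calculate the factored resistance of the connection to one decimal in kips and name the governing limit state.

Bolt shear: A_b = π(1)²/4 = 0.7854 in². φR_n = 0.75 × 68 × 0.7854 × 3 × 1 = 120.2 kips.
Bearing (0.625 in plate, F_u = 70 ksi): end bolts L_c = 2.4375 − 1.125/2 = 1.875, R_n = min(1.2×1.875×0.625×70, 2.4×1×0.625×70) = 98.438 kips/bolt; interior L_c = 3.625 − 1.125 = 2.5, R_n = 105 kips/bolt. φR_n = 0.75 × (1×98.438 + 2×105) = 231.3 kips.
Tension yield (gross): A_g = 7.8125×0.625 = 4.8828 in². φR_n = 0.90 × 50 × 4.8828 = 219.7 kips.
Block shear: shear path 1×[2.4375+2×3.625] = 1×9.6875 in, A_gv = 6.0547, A_nv = 1×(9.6875 − 2.5×1.1875)×0.625 = 4.1992 in²; tension to near edge: (1.5625 − 0.5×1.1875)×0.625 = 0.60547 in². R_n = min(0.6×70×4.1992, 0.6×50×6.0547) + 1.0×70×0.60547 = min(176.37, 181.64) + 42.383 = 218.75 kips. φR_n = 0.75 × 218.75 = 164.1 kips.
Tension rupture (net): A_n = (7.8125 − 1×1.1875)×0.625 = 4.1406 in² (U = 1.0, A_e = A_n). φR_n = 0.75 × 70 × 4.1406 = 217.4 kips.
Governing: min(120.2, 231.3, 219.7, 164.1, 217.4) = 120.2 kips → bolt shear.

120.2 kips (bolt shear governs)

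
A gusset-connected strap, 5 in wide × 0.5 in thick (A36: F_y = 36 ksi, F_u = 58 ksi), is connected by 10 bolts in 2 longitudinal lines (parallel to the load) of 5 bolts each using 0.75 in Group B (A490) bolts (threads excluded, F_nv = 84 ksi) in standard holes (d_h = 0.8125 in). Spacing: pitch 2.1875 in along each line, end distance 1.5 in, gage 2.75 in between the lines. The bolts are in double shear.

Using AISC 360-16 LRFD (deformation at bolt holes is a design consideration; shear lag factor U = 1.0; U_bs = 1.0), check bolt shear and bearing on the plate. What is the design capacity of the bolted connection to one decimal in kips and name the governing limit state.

Bolt shear: A_b = π(0.75)²/4 = 0.44179 in². φR_n = 0.75 × 84 × 0.44179 × 10 × 2 = 556.7 kips.
Bearing (0.5 in plate, F_u = 58 ksi): end bolts L_c = 1.5 − 0.8125/2 = 1.09375, R_n = min(1.2×1.09375×0.5×58, 2.4×0.75×0.5×58) = 38.063 kips/bolt; interior L_c = 2.1875 − 0.8125 = 1.375, R_n = 47.85 kips/bolt. φR_n = 0.75 × (2×38.063 + 8×47.85) = 344.2 kips.
Governing: min(556.7, 344.2) = 344.2 kips → bearing.

344.2 kips (bearing governs)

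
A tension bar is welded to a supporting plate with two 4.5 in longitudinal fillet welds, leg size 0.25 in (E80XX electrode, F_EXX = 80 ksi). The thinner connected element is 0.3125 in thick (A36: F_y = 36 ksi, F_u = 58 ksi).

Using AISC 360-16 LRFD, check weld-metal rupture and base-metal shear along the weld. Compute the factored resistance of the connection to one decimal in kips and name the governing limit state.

57.3 kips (weld metal governs)

Weld metal: throat = 0.707×0.25 = 0.17675 in, L = 2×4.5 = 9 in. φR_n = 0.75 × 0.6 × 80 × 0.17675 × 9 = 57.3 kips.
Base metal shear (0.3125 in plate): yield φR_n = 1.0×0.6×36×0.3125×9 = 60.8 kips; rupture φR_n = 0.75×0.6×58×0.3125×9 = 73.4 kips; take 60.8 kips (yield).
Governing: min(57.3, 60.8) = 57.3 kips → weld metal.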